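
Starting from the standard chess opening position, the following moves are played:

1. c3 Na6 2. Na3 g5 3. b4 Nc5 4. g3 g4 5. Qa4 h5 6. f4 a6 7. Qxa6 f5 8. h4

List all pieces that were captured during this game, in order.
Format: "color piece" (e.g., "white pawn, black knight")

Tracking captures:
  Qxa6: captured black pawn

black pawn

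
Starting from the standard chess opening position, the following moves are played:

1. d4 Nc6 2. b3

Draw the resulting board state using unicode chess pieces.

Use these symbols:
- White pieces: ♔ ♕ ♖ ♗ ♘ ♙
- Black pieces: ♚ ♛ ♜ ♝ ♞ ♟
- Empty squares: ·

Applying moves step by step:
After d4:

♜ ♞ ♝ ♛ ♚ ♝ ♞ ♜
♟ ♟ ♟ ♟ ♟ ♟ ♟ ♟
· · · · · · · ·
· · · · · · · ·
· · · ♙ · · · ·
· · · · · · · ·
♙ ♙ ♙ · ♙ ♙ ♙ ♙
♖ ♘ ♗ ♕ ♔ ♗ ♘ ♖


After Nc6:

♜ · ♝ ♛ ♚ ♝ ♞ ♜
♟ ♟ ♟ ♟ ♟ ♟ ♟ ♟
· · ♞ · · · · ·
· · · · · · · ·
· · · ♙ · · · ·
· · · · · · · ·
♙ ♙ ♙ · ♙ ♙ ♙ ♙
♖ ♘ ♗ ♕ ♔ ♗ ♘ ♖


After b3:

♜ · ♝ ♛ ♚ ♝ ♞ ♜
♟ ♟ ♟ ♟ ♟ ♟ ♟ ♟
· · ♞ · · · · ·
· · · · · · · ·
· · · ♙ · · · ·
· ♙ · · · · · ·
♙ · ♙ · ♙ ♙ ♙ ♙
♖ ♘ ♗ ♕ ♔ ♗ ♘ ♖



  a b c d e f g h
  ─────────────────
8│♜ · ♝ ♛ ♚ ♝ ♞ ♜│8
7│♟ ♟ ♟ ♟ ♟ ♟ ♟ ♟│7
6│· · ♞ · · · · ·│6
5│· · · · · · · ·│5
4│· · · ♙ · · · ·│4
3│· ♙ · · · · · ·│3
2│♙ · ♙ · ♙ ♙ ♙ ♙│2
1│♖ ♘ ♗ ♕ ♔ ♗ ♘ ♖│1
  ─────────────────
  a b c d e f g h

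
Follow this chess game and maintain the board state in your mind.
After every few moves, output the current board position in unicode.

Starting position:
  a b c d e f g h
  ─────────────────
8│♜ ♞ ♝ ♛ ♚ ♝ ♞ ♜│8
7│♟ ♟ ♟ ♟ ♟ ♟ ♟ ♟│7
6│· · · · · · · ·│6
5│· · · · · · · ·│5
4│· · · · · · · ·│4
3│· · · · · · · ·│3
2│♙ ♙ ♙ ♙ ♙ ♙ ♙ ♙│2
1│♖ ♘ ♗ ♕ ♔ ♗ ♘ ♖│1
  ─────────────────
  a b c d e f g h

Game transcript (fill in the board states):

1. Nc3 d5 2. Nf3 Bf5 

  a b c d e f g h
  ─────────────────
8│♜ ♞ · ♛ ♚ ♝ ♞ ♜│8
7│♟ ♟ ♟ · ♟ ♟ ♟ ♟│7
6│· · · · · · · ·│6
5│· · · ♟ · ♝ · ·│5
4│· · · · · · · ·│4
3│· · ♘ · · ♘ · ·│3
2│♙ ♙ ♙ ♙ ♙ ♙ ♙ ♙│2
1│♖ · ♗ ♕ ♔ ♗ · ♖│1
  ─────────────────
  a b c d e f g h

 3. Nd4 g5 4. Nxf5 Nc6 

  a b c d e f g h
  ─────────────────
8│♜ · · ♛ ♚ ♝ ♞ ♜│8
7│♟ ♟ ♟ · ♟ ♟ · ♟│7
6│· · ♞ · · · · ·│6
5│· · · ♟ · ♘ ♟ ·│5
4│· · · · · · · ·│4
3│· · ♘ · · · · ·│3
2│♙ ♙ ♙ ♙ ♙ ♙ ♙ ♙│2
1│♖ · ♗ ♕ ♔ ♗ · ♖│1
  ─────────────────
  a b c d e f g h

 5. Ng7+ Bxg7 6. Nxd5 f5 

  a b c d e f g h
  ─────────────────
8│♜ · · ♛ ♚ · ♞ ♜│8
7│♟ ♟ ♟ · ♟ · ♝ ♟│7
6│· · ♞ · · · · ·│6
5│· · · ♘ · ♟ ♟ ·│5
4│· · · · · · · ·│4
3│· · · · · · · ·│3
2│♙ ♙ ♙ ♙ ♙ ♙ ♙ ♙│2
1│♖ · ♗ ♕ ♔ ♗ · ♖│1
  ─────────────────
  a b c d e f g h

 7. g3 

  a b c d e f g h
  ─────────────────
8│♜ · · ♛ ♚ · ♞ ♜│8
7│♟ ♟ ♟ · ♟ · ♝ ♟│7
6│· · ♞ · · · · ·│6
5│· · · ♘ · ♟ ♟ ·│5
4│· · · · · · · ·│4
3│· · · · · · ♙ ·│3
2│♙ ♙ ♙ ♙ ♙ ♙ · ♙│2
1│♖ · ♗ ♕ ♔ ♗ · ♖│1
  ─────────────────
  a b c d e f g h


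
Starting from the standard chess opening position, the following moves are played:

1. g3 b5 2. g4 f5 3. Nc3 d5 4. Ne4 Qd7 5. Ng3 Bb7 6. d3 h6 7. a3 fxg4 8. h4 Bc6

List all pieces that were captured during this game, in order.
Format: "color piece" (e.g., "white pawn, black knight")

Tracking captures:
  fxg4: captured white pawn

white pawn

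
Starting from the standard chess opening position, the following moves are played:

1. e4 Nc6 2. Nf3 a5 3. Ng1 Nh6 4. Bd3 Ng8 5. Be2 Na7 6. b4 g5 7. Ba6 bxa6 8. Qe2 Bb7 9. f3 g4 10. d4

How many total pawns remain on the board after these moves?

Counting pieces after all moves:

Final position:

  a b c d e f g h
  ─────────────────
8│♜ · · ♛ ♚ ♝ ♞ ♜│8
7│♞ ♝ ♟ ♟ ♟ ♟ · ♟│7
6│♟ · · · · · · ·│6
5│♟ · · · · · · ·│5
4│· ♙ · ♙ ♙ · ♟ ·│4
3│· · · · · ♙ · ·│3
2│♙ · ♙ · ♕ · ♙ ♙│2
1│♖ ♘ ♗ · ♔ · ♘ ♖│1
  ─────────────────
  a b c d e f g h


16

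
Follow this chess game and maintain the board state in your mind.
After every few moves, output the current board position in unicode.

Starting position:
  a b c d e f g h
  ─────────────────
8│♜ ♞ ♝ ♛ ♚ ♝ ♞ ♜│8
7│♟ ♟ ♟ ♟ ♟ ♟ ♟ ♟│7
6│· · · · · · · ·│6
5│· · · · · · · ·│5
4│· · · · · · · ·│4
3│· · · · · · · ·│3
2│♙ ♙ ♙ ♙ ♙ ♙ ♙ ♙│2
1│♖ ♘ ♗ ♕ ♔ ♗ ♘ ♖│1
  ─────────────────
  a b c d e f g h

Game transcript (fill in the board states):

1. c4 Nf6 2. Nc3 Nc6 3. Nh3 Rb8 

  a b c d e f g h
  ─────────────────
8│· ♜ ♝ ♛ ♚ ♝ · ♜│8
7│♟ ♟ ♟ ♟ ♟ ♟ ♟ ♟│7
6│· · ♞ · · ♞ · ·│6
5│· · · · · · · ·│5
4│· · ♙ · · · · ·│4
3│· · ♘ · · · · ♘│3
2│♙ ♙ · ♙ ♙ ♙ ♙ ♙│2
1│♖ · ♗ ♕ ♔ ♗ · ♖│1
  ─────────────────
  a b c d e f g h

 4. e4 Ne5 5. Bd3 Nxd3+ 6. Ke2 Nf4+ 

  a b c d e f g h
  ─────────────────
8│· ♜ ♝ ♛ ♚ ♝ · ♜│8
7│♟ ♟ ♟ ♟ ♟ ♟ ♟ ♟│7
6│· · · · · ♞ · ·│6
5│· · · · · · · ·│5
4│· · ♙ · ♙ ♞ · ·│4
3│· · ♘ · · · · ♘│3
2│♙ ♙ · ♙ ♔ ♙ ♙ ♙│2
1│♖ · ♗ ♕ · · · ♖│1
  ─────────────────
  a b c d e f g h

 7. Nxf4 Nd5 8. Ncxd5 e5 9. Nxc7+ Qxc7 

  a b c d e f g h
  ─────────────────
8│· ♜ ♝ · ♚ ♝ · ♜│8
7│♟ ♟ ♛ ♟ · ♟ ♟ ♟│7
6│· · · · · · · ·│6
5│· · · · ♟ · · ·│5
4│· · ♙ · ♙ ♘ · ·│4
3│· · · · · · · ·│3
2│♙ ♙ · ♙ ♔ ♙ ♙ ♙│2
1│♖ · ♗ ♕ · · · ♖│1
  ─────────────────
  a b c d e f g h

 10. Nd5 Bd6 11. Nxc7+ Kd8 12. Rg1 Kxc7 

  a b c d e f g h
  ─────────────────
8│· ♜ ♝ · · · · ♜│8
7│♟ ♟ ♚ ♟ · ♟ ♟ ♟│7
6│· · · ♝ · · · ·│6
5│· · · · ♟ · · ·│5
4│· · ♙ · ♙ · · ·│4
3│· · · · · · · ·│3
2│♙ ♙ · ♙ ♔ ♙ ♙ ♙│2
1│♖ · ♗ ♕ · · ♖ ·│1
  ─────────────────
  a b c d e f g h

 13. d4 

  a b c d e f g h
  ─────────────────
8│· ♜ ♝ · · · · ♜│8
7│♟ ♟ ♚ ♟ · ♟ ♟ ♟│7
6│· · · ♝ · · · ·│6
5│· · · · ♟ · · ·│5
4│· · ♙ ♙ ♙ · · ·│4
3│· · · · · · · ·│3
2│♙ ♙ · · ♔ ♙ ♙ ♙│2
1│♖ · ♗ ♕ · · ♖ ·│1
  ─────────────────
  a b c d e f g h


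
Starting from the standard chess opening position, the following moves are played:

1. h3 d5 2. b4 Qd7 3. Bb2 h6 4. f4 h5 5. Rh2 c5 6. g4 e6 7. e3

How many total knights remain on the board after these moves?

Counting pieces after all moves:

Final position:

  a b c d e f g h
  ─────────────────
8│♜ ♞ ♝ · ♚ ♝ ♞ ♜│8
7│♟ ♟ · ♛ · ♟ ♟ ·│7
6│· · · · ♟ · · ·│6
5│· · ♟ ♟ · · · ♟│5
4│· ♙ · · · ♙ ♙ ·│4
3│· · · · ♙ · · ♙│3
2│♙ ♗ ♙ ♙ · · · ♖│2
1│♖ ♘ · ♕ ♔ ♗ ♘ ·│1
  ─────────────────
  a b c d e f g h


4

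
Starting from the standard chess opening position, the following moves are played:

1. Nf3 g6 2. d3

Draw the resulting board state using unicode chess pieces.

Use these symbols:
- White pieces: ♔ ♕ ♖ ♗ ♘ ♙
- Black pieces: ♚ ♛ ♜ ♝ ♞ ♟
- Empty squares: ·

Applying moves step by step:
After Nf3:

♜ ♞ ♝ ♛ ♚ ♝ ♞ ♜
♟ ♟ ♟ ♟ ♟ ♟ ♟ ♟
· · · · · · · ·
· · · · · · · ·
· · · · · · · ·
· · · · · ♘ · ·
♙ ♙ ♙ ♙ ♙ ♙ ♙ ♙
♖ ♘ ♗ ♕ ♔ ♗ · ♖


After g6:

♜ ♞ ♝ ♛ ♚ ♝ ♞ ♜
♟ ♟ ♟ ♟ ♟ ♟ · ♟
· · · · · · ♟ ·
· · · · · · · ·
· · · · · · · ·
· · · · · ♘ · ·
♙ ♙ ♙ ♙ ♙ ♙ ♙ ♙
♖ ♘ ♗ ♕ ♔ ♗ · ♖


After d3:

♜ ♞ ♝ ♛ ♚ ♝ ♞ ♜
♟ ♟ ♟ ♟ ♟ ♟ · ♟
· · · · · · ♟ ·
· · · · · · · ·
· · · · · · · ·
· · · ♙ · ♘ · ·
♙ ♙ ♙ · ♙ ♙ ♙ ♙
♖ ♘ ♗ ♕ ♔ ♗ · ♖



  a b c d e f g h
  ─────────────────
8│♜ ♞ ♝ ♛ ♚ ♝ ♞ ♜│8
7│♟ ♟ ♟ ♟ ♟ ♟ · ♟│7
6│· · · · · · ♟ ·│6
5│· · · · · · · ·│5
4│· · · · · · · ·│4
3│· · · ♙ · ♘ · ·│3
2│♙ ♙ ♙ · ♙ ♙ ♙ ♙│2
1│♖ ♘ ♗ ♕ ♔ ♗ · ♖│1
  ─────────────────
  a b c d e f g h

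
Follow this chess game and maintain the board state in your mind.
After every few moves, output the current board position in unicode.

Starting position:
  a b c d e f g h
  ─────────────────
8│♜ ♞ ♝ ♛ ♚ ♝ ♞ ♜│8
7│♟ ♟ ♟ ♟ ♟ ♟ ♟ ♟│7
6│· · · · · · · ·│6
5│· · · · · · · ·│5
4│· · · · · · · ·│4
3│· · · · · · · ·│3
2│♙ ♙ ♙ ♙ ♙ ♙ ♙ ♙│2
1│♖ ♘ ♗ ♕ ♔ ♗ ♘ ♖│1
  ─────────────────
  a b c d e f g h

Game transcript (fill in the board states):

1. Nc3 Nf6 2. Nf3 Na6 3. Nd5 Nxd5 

  a b c d e f g h
  ─────────────────
8│♜ · ♝ ♛ ♚ ♝ · ♜│8
7│♟ ♟ ♟ ♟ ♟ ♟ ♟ ♟│7
6│♞ · · · · · · ·│6
5│· · · ♞ · · · ·│5
4│· · · · · · · ·│4
3│· · · · · ♘ · ·│3
2│♙ ♙ ♙ ♙ ♙ ♙ ♙ ♙│2
1│♖ · ♗ ♕ ♔ ♗ · ♖│1
  ─────────────────
  a b c d e f g h

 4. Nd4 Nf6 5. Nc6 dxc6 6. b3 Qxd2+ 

  a b c d e f g h
  ─────────────────
8│♜ · ♝ · ♚ ♝ · ♜│8
7│♟ ♟ ♟ · ♟ ♟ ♟ ♟│7
6│♞ · ♟ · · ♞ · ·│6
5│· · · · · · · ·│5
4│· · · · · · · ·│4
3│· ♙ · · · · · ·│3
2│♙ · ♙ ♛ ♙ ♙ ♙ ♙│2
1│♖ · ♗ ♕ ♔ ♗ · ♖│1
  ─────────────────
  a b c d e f g h

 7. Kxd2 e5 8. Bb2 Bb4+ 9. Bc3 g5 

  a b c d e f g h
  ─────────────────
8│♜ · ♝ · ♚ · · ♜│8
7│♟ ♟ ♟ · · ♟ · ♟│7
6│♞ · ♟ · · ♞ · ·│6
5│· · · · ♟ · ♟ ·│5
4│· ♝ · · · · · ·│4
3│· ♙ ♗ · · · · ·│3
2│♙ · ♙ ♔ ♙ ♙ ♙ ♙│2
1│♖ · · ♕ · ♗ · ♖│1
  ─────────────────
  a b c d e f g h

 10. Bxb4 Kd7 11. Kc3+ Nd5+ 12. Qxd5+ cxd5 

  a b c d e f g h
  ─────────────────
8│♜ · ♝ · · · · ♜│8
7│♟ ♟ ♟ ♚ · ♟ · ♟│7
6│♞ · · · · · · ·│6
5│· · · ♟ ♟ · ♟ ·│5
4│· ♗ · · · · · ·│4
3│· ♙ ♔ · · · · ·│3
2│♙ · ♙ · ♙ ♙ ♙ ♙│2
1│♖ · · · · ♗ · ♖│1
  ─────────────────
  a b c d e f g h

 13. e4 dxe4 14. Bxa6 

  a b c d e f g h
  ─────────────────
8│♜ · ♝ · · · · ♜│8
7│♟ ♟ ♟ ♚ · ♟ · ♟│7
6│♗ · · · · · · ·│6
5│· · · · ♟ · ♟ ·│5
4│· ♗ · · ♟ · · ·│4
3│· ♙ ♔ · · · · ·│3
2│♙ · ♙ · · ♙ ♙ ♙│2
1│♖ · · · · · · ♖│1
  ─────────────────
  a b c d e f g h


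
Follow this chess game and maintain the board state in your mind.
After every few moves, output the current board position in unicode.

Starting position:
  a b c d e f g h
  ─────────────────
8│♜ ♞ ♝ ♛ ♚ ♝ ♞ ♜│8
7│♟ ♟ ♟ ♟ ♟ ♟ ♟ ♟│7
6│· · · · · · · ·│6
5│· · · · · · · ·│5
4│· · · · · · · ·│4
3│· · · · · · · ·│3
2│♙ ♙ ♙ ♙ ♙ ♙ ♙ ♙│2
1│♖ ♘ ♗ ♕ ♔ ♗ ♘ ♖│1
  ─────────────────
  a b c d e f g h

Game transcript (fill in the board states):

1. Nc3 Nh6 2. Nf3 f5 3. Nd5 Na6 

  a b c d e f g h
  ─────────────────
8│♜ · ♝ ♛ ♚ ♝ · ♜│8
7│♟ ♟ ♟ ♟ ♟ · ♟ ♟│7
6│♞ · · · · · · ♞│6
5│· · · ♘ · ♟ · ·│5
4│· · · · · · · ·│4
3│· · · · · ♘ · ·│3
2│♙ ♙ ♙ ♙ ♙ ♙ ♙ ♙│2
1│♖ · ♗ ♕ ♔ ♗ · ♖│1
  ─────────────────
  a b c d e f g h

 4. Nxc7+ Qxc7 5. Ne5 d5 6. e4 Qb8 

  a b c d e f g h
  ─────────────────
8│♜ ♛ ♝ · ♚ ♝ · ♜│8
7│♟ ♟ · · ♟ · ♟ ♟│7
6│♞ · · · · · · ♞│6
5│· · · ♟ ♘ ♟ · ·│5
4│· · · · ♙ · · ·│4
3│· · · · · · · ·│3
2│♙ ♙ ♙ ♙ · ♙ ♙ ♙│2
1│♖ · ♗ ♕ ♔ ♗ · ♖│1
  ─────────────────
  a b c d e f g h

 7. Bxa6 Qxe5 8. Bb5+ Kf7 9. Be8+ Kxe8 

  a b c d e f g h
  ─────────────────
8│♜ · ♝ · ♚ ♝ · ♜│8
7│♟ ♟ · · ♟ · ♟ ♟│7
6│· · · · · · · ♞│6
5│· · · ♟ ♛ ♟ · ·│5
4│· · · · ♙ · · ·│4
3│· · · · · · · ·│3
2│♙ ♙ ♙ ♙ · ♙ ♙ ♙│2
1│♖ · ♗ ♕ ♔ · · ♖│1
  ─────────────────
  a b c d e f g h

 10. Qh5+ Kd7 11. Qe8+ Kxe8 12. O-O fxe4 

  a b c d e f g h
  ─────────────────
8│♜ · ♝ · ♚ ♝ · ♜│8
7│♟ ♟ · · ♟ · ♟ ♟│7
6│· · · · · · · ♞│6
5│· · · ♟ ♛ · · ·│5
4│· · · · ♟ · · ·│4
3│· · · · · · · ·│3
2│♙ ♙ ♙ ♙ · ♙ ♙ ♙│2
1│♖ · ♗ · · ♖ ♔ ·│1
  ─────────────────
  a b c d e f g h

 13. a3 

  a b c d e f g h
  ─────────────────
8│♜ · ♝ · ♚ ♝ · ♜│8
7│♟ ♟ · · ♟ · ♟ ♟│7
6│· · · · · · · ♞│6
5│· · · ♟ ♛ · · ·│5
4│· · · · ♟ · · ·│4
3│♙ · · · · · · ·│3
2│· ♙ ♙ ♙ · ♙ ♙ ♙│2
1│♖ · ♗ · · ♖ ♔ ·│1
  ─────────────────
  a b c d e f g h


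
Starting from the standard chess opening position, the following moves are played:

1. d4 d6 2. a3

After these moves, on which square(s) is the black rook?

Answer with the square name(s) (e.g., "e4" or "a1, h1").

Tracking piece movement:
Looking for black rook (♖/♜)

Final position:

  a b c d e f g h
  ─────────────────
8│♜ ♞ ♝ ♛ ♚ ♝ ♞ ♜│8
7│♟ ♟ ♟ · ♟ ♟ ♟ ♟│7
6│· · · ♟ · · · ·│6
5│· · · · · · · ·│5
4│· · · ♙ · · · ·│4
3│♙ · · · · · · ·│3
2│· ♙ ♙ · ♙ ♙ ♙ ♙│2
1│♖ ♘ ♗ ♕ ♔ ♗ ♘ ♖│1
  ─────────────────
  a b c d e f g h


a8, h8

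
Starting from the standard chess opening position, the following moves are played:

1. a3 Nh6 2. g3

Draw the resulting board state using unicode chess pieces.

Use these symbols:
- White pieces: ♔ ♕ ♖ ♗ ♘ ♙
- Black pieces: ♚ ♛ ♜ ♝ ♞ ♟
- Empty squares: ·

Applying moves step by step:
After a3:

♜ ♞ ♝ ♛ ♚ ♝ ♞ ♜
♟ ♟ ♟ ♟ ♟ ♟ ♟ ♟
· · · · · · · ·
· · · · · · · ·
· · · · · · · ·
♙ · · · · · · ·
· ♙ ♙ ♙ ♙ ♙ ♙ ♙
♖ ♘ ♗ ♕ ♔ ♗ ♘ ♖


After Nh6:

♜ ♞ ♝ ♛ ♚ ♝ · ♜
♟ ♟ ♟ ♟ ♟ ♟ ♟ ♟
· · · · · · · ♞
· · · · · · · ·
· · · · · · · ·
♙ · · · · · · ·
· ♙ ♙ ♙ ♙ ♙ ♙ ♙
♖ ♘ ♗ ♕ ♔ ♗ ♘ ♖


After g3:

♜ ♞ ♝ ♛ ♚ ♝ · ♜
♟ ♟ ♟ ♟ ♟ ♟ ♟ ♟
· · · · · · · ♞
· · · · · · · ·
· · · · · · · ·
♙ · · · · · ♙ ·
· ♙ ♙ ♙ ♙ ♙ · ♙
♖ ♘ ♗ ♕ ♔ ♗ ♘ ♖



  a b c d e f g h
  ─────────────────
8│♜ ♞ ♝ ♛ ♚ ♝ · ♜│8
7│♟ ♟ ♟ ♟ ♟ ♟ ♟ ♟│7
6│· · · · · · · ♞│6
5│· · · · · · · ·│5
4│· · · · · · · ·│4
3│♙ · · · · · ♙ ·│3
2│· ♙ ♙ ♙ ♙ ♙ · ♙│2
1│♖ ♘ ♗ ♕ ♔ ♗ ♘ ♖│1
  ─────────────────
  a b c d e f g h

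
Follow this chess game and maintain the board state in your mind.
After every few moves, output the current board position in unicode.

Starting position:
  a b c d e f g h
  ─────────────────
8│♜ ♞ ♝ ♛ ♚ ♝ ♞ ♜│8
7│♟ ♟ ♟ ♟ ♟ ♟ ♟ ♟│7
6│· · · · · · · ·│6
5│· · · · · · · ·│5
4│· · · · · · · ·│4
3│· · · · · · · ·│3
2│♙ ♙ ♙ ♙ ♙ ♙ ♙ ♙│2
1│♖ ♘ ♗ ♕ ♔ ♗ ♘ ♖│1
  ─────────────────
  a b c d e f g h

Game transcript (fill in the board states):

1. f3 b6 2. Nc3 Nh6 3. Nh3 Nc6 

  a b c d e f g h
  ─────────────────
8│♜ · ♝ ♛ ♚ ♝ · ♜│8
7│♟ · ♟ ♟ ♟ ♟ ♟ ♟│7
6│· ♟ ♞ · · · · ♞│6
5│· · · · · · · ·│5
4│· · · · · · · ·│4
3│· · ♘ · · ♙ · ♘│3
2│♙ ♙ ♙ ♙ ♙ · ♙ ♙│2
1│♖ · ♗ ♕ ♔ ♗ · ♖│1
  ─────────────────
  a b c d e f g h

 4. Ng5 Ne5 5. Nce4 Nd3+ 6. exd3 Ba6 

  a b c d e f g h
  ─────────────────
8│♜ · · ♛ ♚ ♝ · ♜│8
7│♟ · ♟ ♟ ♟ ♟ ♟ ♟│7
6│♝ ♟ · · · · · ♞│6
5│· · · · · · ♘ ·│5
4│· · · · ♘ · · ·│4
3│· · · ♙ · ♙ · ·│3
2│♙ ♙ ♙ ♙ · · ♙ ♙│2
1│♖ · ♗ ♕ ♔ ♗ · ♖│1
  ─────────────────
  a b c d e f g h

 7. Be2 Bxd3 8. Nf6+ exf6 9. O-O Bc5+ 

  a b c d e f g h
  ─────────────────
8│♜ · · ♛ ♚ · · ♜│8
7│♟ · ♟ ♟ · ♟ ♟ ♟│7
6│· ♟ · · · ♟ · ♞│6
5│· · ♝ · · · ♘ ·│5
4│· · · · · · · ·│4
3│· · · ♝ · ♙ · ·│3
2│♙ ♙ ♙ ♙ ♗ · ♙ ♙│2
1│♖ · ♗ ♕ · ♖ ♔ ·│1
  ─────────────────
  a b c d e f g h

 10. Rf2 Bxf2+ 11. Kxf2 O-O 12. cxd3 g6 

  a b c d e f g h
  ─────────────────
8│♜ · · ♛ · ♜ ♚ ·│8
7│♟ · ♟ ♟ · ♟ · ♟│7
6│· ♟ · · · ♟ ♟ ♞│6
5│· · · · · · ♘ ·│5
4│· · · · · · · ·│4
3│· · · ♙ · ♙ · ·│3
2│♙ ♙ · ♙ ♗ ♔ ♙ ♙│2
1│♖ · ♗ ♕ · · · ·│1
  ─────────────────
  a b c d e f g h

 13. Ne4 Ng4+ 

  a b c d e f g h
  ─────────────────
8│♜ · · ♛ · ♜ ♚ ·│8
7│♟ · ♟ ♟ · ♟ · ♟│7
6│· ♟ · · · ♟ ♟ ·│6
5│· · · · · · · ·│5
4│· · · · ♘ · ♞ ·│4
3│· · · ♙ · ♙ · ·│3
2│♙ ♙ · ♙ ♗ ♔ ♙ ♙│2
1│♖ · ♗ ♕ · · · ·│1
  ─────────────────
  a b c d e f g h


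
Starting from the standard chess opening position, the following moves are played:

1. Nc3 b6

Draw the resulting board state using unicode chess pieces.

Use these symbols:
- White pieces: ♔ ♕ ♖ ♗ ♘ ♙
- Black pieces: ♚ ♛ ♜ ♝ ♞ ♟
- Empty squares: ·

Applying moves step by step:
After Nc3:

♜ ♞ ♝ ♛ ♚ ♝ ♞ ♜
♟ ♟ ♟ ♟ ♟ ♟ ♟ ♟
· · · · · · · ·
· · · · · · · ·
· · · · · · · ·
· · ♘ · · · · ·
♙ ♙ ♙ ♙ ♙ ♙ ♙ ♙
♖ · ♗ ♕ ♔ ♗ ♘ ♖


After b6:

♜ ♞ ♝ ♛ ♚ ♝ ♞ ♜
♟ · ♟ ♟ ♟ ♟ ♟ ♟
· ♟ · · · · · ·
· · · · · · · ·
· · · · · · · ·
· · ♘ · · · · ·
♙ ♙ ♙ ♙ ♙ ♙ ♙ ♙
♖ · ♗ ♕ ♔ ♗ ♘ ♖



  a b c d e f g h
  ─────────────────
8│♜ ♞ ♝ ♛ ♚ ♝ ♞ ♜│8
7│♟ · ♟ ♟ ♟ ♟ ♟ ♟│7
6│· ♟ · · · · · ·│6
5│· · · · · · · ·│5
4│· · · · · · · ·│4
3│· · ♘ · · · · ·│3
2│♙ ♙ ♙ ♙ ♙ ♙ ♙ ♙│2
1│♖ · ♗ ♕ ♔ ♗ ♘ ♖│1
  ─────────────────
  a b c d e f g h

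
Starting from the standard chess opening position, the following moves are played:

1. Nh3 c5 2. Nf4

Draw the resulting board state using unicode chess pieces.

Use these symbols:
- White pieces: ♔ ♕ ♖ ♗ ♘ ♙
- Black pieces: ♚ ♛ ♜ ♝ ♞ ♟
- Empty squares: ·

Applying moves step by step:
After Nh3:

♜ ♞ ♝ ♛ ♚ ♝ ♞ ♜
♟ ♟ ♟ ♟ ♟ ♟ ♟ ♟
· · · · · · · ·
· · · · · · · ·
· · · · · · · ·
· · · · · · · ♘
♙ ♙ ♙ ♙ ♙ ♙ ♙ ♙
♖ ♘ ♗ ♕ ♔ ♗ · ♖


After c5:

♜ ♞ ♝ ♛ ♚ ♝ ♞ ♜
♟ ♟ · ♟ ♟ ♟ ♟ ♟
· · · · · · · ·
· · ♟ · · · · ·
· · · · · · · ·
· · · · · · · ♘
♙ ♙ ♙ ♙ ♙ ♙ ♙ ♙
♖ ♘ ♗ ♕ ♔ ♗ · ♖


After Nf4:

♜ ♞ ♝ ♛ ♚ ♝ ♞ ♜
♟ ♟ · ♟ ♟ ♟ ♟ ♟
· · · · · · · ·
· · ♟ · · · · ·
· · · · · ♘ · ·
· · · · · · · ·
♙ ♙ ♙ ♙ ♙ ♙ ♙ ♙
♖ ♘ ♗ ♕ ♔ ♗ · ♖



  a b c d e f g h
  ─────────────────
8│♜ ♞ ♝ ♛ ♚ ♝ ♞ ♜│8
7│♟ ♟ · ♟ ♟ ♟ ♟ ♟│7
6│· · · · · · · ·│6
5│· · ♟ · · · · ·│5
4│· · · · · ♘ · ·│4
3│· · · · · · · ·│3
2│♙ ♙ ♙ ♙ ♙ ♙ ♙ ♙│2
1│♖ ♘ ♗ ♕ ♔ ♗ · ♖│1
  ─────────────────
  a b c d e f g h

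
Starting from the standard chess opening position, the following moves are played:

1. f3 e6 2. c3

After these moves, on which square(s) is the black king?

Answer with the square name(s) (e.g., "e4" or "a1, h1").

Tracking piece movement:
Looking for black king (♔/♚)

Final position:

  a b c d e f g h
  ─────────────────
8│♜ ♞ ♝ ♛ ♚ ♝ ♞ ♜│8
7│♟ ♟ ♟ ♟ · ♟ ♟ ♟│7
6│· · · · ♟ · · ·│6
5│· · · · · · · ·│5
4│· · · · · · · ·│4
3│· · ♙ · · ♙ · ·│3
2│♙ ♙ · ♙ ♙ · ♙ ♙│2
1│♖ ♘ ♗ ♕ ♔ ♗ ♘ ♖│1
  ─────────────────
  a b c d e f g h


e8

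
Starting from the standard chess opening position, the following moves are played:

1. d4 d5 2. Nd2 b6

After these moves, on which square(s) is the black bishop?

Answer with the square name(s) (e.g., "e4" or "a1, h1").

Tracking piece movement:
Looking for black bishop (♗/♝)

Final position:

  a b c d e f g h
  ─────────────────
8│♜ ♞ ♝ ♛ ♚ ♝ ♞ ♜│8
7│♟ · ♟ · ♟ ♟ ♟ ♟│7
6│· ♟ · · · · · ·│6
5│· · · ♟ · · · ·│5
4│· · · ♙ · · · ·│4
3│· · · · · · · ·│3
2│♙ ♙ ♙ ♘ ♙ ♙ ♙ ♙│2
1│♖ · ♗ ♕ ♔ ♗ ♘ ♖│1
  ─────────────────
  a b c d e f g h


c8, f8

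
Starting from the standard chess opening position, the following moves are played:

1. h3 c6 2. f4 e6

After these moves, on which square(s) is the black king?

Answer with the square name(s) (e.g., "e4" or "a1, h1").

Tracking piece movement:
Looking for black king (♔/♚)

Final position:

  a b c d e f g h
  ─────────────────
8│♜ ♞ ♝ ♛ ♚ ♝ ♞ ♜│8
7│♟ ♟ · ♟ · ♟ ♟ ♟│7
6│· · ♟ · ♟ · · ·│6
5│· · · · · · · ·│5
4│· · · · · ♙ · ·│4
3│· · · · · · · ♙│3
2│♙ ♙ ♙ ♙ ♙ · ♙ ·│2
1│♖ ♘ ♗ ♕ ♔ ♗ ♘ ♖│1
  ─────────────────
  a b c d e f g h


e8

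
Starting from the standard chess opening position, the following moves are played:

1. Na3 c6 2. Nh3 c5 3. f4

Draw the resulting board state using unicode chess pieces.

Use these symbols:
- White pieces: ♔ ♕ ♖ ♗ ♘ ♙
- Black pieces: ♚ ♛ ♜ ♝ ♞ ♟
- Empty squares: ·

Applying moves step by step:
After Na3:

♜ ♞ ♝ ♛ ♚ ♝ ♞ ♜
♟ ♟ ♟ ♟ ♟ ♟ ♟ ♟
· · · · · · · ·
· · · · · · · ·
· · · · · · · ·
♘ · · · · · · ·
♙ ♙ ♙ ♙ ♙ ♙ ♙ ♙
♖ · ♗ ♕ ♔ ♗ ♘ ♖


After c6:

♜ ♞ ♝ ♛ ♚ ♝ ♞ ♜
♟ ♟ · ♟ ♟ ♟ ♟ ♟
· · ♟ · · · · ·
· · · · · · · ·
· · · · · · · ·
♘ · · · · · · ·
♙ ♙ ♙ ♙ ♙ ♙ ♙ ♙
♖ · ♗ ♕ ♔ ♗ ♘ ♖


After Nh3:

♜ ♞ ♝ ♛ ♚ ♝ ♞ ♜
♟ ♟ · ♟ ♟ ♟ ♟ ♟
· · ♟ · · · · ·
· · · · · · · ·
· · · · · · · ·
♘ · · · · · · ♘
♙ ♙ ♙ ♙ ♙ ♙ ♙ ♙
♖ · ♗ ♕ ♔ ♗ · ♖


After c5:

♜ ♞ ♝ ♛ ♚ ♝ ♞ ♜
♟ ♟ · ♟ ♟ ♟ ♟ ♟
· · · · · · · ·
· · ♟ · · · · ·
· · · · · · · ·
♘ · · · · · · ♘
♙ ♙ ♙ ♙ ♙ ♙ ♙ ♙
♖ · ♗ ♕ ♔ ♗ · ♖


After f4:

♜ ♞ ♝ ♛ ♚ ♝ ♞ ♜
♟ ♟ · ♟ ♟ ♟ ♟ ♟
· · · · · · · ·
· · ♟ · · · · ·
· · · · · ♙ · ·
♘ · · · · · · ♘
♙ ♙ ♙ ♙ ♙ · ♙ ♙
♖ · ♗ ♕ ♔ ♗ · ♖



  a b c d e f g h
  ─────────────────
8│♜ ♞ ♝ ♛ ♚ ♝ ♞ ♜│8
7│♟ ♟ · ♟ ♟ ♟ ♟ ♟│7
6│· · · · · · · ·│6
5│· · ♟ · · · · ·│5
4│· · · · · ♙ · ·│4
3│♘ · · · · · · ♘│3
2│♙ ♙ ♙ ♙ ♙ · ♙ ♙│2
1│♖ · ♗ ♕ ♔ ♗ · ♖│1
  ─────────────────
  a b c d e f g h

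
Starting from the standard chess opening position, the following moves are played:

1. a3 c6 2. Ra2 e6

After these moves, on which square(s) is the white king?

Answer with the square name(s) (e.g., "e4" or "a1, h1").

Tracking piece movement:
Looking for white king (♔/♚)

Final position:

  a b c d e f g h
  ─────────────────
8│♜ ♞ ♝ ♛ ♚ ♝ ♞ ♜│8
7│♟ ♟ · ♟ · ♟ ♟ ♟│7
6│· · ♟ · ♟ · · ·│6
5│· · · · · · · ·│5
4│· · · · · · · ·│4
3│♙ · · · · · · ·│3
2│♖ ♙ ♙ ♙ ♙ ♙ ♙ ♙│2
1│· ♘ ♗ ♕ ♔ ♗ ♘ ♖│1
  ─────────────────
  a b c d e f g h


e1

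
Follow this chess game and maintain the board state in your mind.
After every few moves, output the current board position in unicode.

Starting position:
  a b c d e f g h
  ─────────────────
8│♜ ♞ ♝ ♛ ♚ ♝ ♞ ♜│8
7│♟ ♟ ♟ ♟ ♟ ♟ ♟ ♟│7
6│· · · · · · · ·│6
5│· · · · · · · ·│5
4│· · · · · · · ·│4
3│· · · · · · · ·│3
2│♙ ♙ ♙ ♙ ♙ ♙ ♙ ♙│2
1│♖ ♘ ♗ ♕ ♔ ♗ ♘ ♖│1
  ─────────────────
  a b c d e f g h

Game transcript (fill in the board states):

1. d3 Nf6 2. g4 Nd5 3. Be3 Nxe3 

  a b c d e f g h
  ─────────────────
8│♜ ♞ ♝ ♛ ♚ ♝ · ♜│8
7│♟ ♟ ♟ ♟ ♟ ♟ ♟ ♟│7
6│· · · · · · · ·│6
5│· · · · · · · ·│5
4│· · · · · · ♙ ·│4
3│· · · ♙ ♞ · · ·│3
2│♙ ♙ ♙ · ♙ ♙ · ♙│2
1│♖ ♘ · ♕ ♔ ♗ ♘ ♖│1
  ─────────────────
  a b c d e f g h

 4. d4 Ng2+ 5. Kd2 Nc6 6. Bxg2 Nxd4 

  a b c d e f g h
  ─────────────────
8│♜ · ♝ ♛ ♚ ♝ · ♜│8
7│♟ ♟ ♟ ♟ ♟ ♟ ♟ ♟│7
6│· · · · · · · ·│6
5│· · · · · · · ·│5
4│· · · ♞ · · ♙ ·│4
3│· · · · · · · ·│3
2│♙ ♙ ♙ ♔ ♙ ♙ ♗ ♙│2
1│♖ ♘ · ♕ · · ♘ ♖│1
  ─────────────────
  a b c d e f g h

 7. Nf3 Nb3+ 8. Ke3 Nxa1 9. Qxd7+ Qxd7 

  a b c d e f g h
  ─────────────────
8│♜ · ♝ · ♚ ♝ · ♜│8
7│♟ ♟ ♟ ♛ ♟ ♟ ♟ ♟│7
6│· · · · · · · ·│6
5│· · · · · · · ·│5
4│· · · · · · ♙ ·│4
3│· · · · ♔ ♘ · ·│3
2│♙ ♙ ♙ · ♙ ♙ ♗ ♙│2
1│♞ ♘ · · · · · ♖│1
  ─────────────────
  a b c d e f g h

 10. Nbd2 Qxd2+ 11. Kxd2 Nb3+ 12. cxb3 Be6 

  a b c d e f g h
  ─────────────────
8│♜ · · · ♚ ♝ · ♜│8
7│♟ ♟ ♟ · ♟ ♟ ♟ ♟│7
6│· · · · ♝ · · ·│6
5│· · · · · · · ·│5
4│· · · · · · ♙ ·│4
3│· ♙ · · · ♘ · ·│3
2│♙ ♙ · ♔ ♙ ♙ ♗ ♙│2
1│· · · · · · · ♖│1
  ─────────────────
  a b c d e f g h



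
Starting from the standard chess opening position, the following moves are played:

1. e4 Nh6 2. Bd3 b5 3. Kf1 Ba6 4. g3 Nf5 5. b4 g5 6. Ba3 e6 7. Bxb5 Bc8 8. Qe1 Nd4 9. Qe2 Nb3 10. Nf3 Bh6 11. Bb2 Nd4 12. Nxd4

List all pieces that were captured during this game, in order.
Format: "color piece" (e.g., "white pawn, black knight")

Tracking captures:
  Bxb5: captured black pawn
  Nxd4: captured black knight

black pawn, black knight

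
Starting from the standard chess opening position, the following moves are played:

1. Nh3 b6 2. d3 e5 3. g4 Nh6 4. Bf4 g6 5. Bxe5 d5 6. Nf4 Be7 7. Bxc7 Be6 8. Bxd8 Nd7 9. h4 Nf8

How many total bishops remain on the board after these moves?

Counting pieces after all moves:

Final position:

  a b c d e f g h
  ─────────────────
8│♜ · · ♗ ♚ ♞ · ♜│8
7│♟ · · · ♝ ♟ · ♟│7
6│· ♟ · · ♝ · ♟ ♞│6
5│· · · ♟ · · · ·│5
4│· · · · · ♘ ♙ ♙│4
3│· · · ♙ · · · ·│3
2│♙ ♙ ♙ · ♙ ♙ · ·│2
1│♖ ♘ · ♕ ♔ ♗ · ♖│1
  ─────────────────
  a b c d e f g h


4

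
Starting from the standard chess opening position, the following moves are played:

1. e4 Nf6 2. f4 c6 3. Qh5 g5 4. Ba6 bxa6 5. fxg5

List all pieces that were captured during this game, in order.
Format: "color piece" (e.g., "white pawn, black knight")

Tracking captures:
  bxa6: captured white bishop
  fxg5: captured black pawn

white bishop, black pawn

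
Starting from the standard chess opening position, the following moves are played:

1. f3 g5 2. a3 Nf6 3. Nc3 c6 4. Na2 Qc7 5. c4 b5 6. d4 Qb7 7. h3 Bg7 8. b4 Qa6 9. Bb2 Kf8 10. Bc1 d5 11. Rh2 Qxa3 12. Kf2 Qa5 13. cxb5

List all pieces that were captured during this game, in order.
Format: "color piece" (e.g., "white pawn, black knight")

Tracking captures:
  Qxa3: captured white pawn
  cxb5: captured black pawn

white pawn, black pawn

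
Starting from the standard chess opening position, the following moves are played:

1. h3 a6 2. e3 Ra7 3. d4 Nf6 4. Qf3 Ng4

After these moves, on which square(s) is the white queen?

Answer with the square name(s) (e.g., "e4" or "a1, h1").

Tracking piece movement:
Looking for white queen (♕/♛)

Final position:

  a b c d e f g h
  ─────────────────
8│· ♞ ♝ ♛ ♚ ♝ · ♜│8
7│♜ ♟ ♟ ♟ ♟ ♟ ♟ ♟│7
6│♟ · · · · · · ·│6
5│· · · · · · · ·│5
4│· · · ♙ · · ♞ ·│4
3│· · · · ♙ ♕ · ♙│3
2│♙ ♙ ♙ · · ♙ ♙ ·│2
1│♖ ♘ ♗ · ♔ ♗ ♘ ♖│1
  ─────────────────
  a b c d e f g h


f3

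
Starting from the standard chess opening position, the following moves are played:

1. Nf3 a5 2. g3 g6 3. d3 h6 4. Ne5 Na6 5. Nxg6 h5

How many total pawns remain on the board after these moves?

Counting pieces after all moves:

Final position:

  a b c d e f g h
  ─────────────────
8│♜ · ♝ ♛ ♚ ♝ ♞ ♜│8
7│· ♟ ♟ ♟ ♟ ♟ · ·│7
6│♞ · · · · · ♘ ·│6
5│♟ · · · · · · ♟│5
4│· · · · · · · ·│4
3│· · · ♙ · · ♙ ·│3
2│♙ ♙ ♙ · ♙ ♙ · ♙│2
1│♖ ♘ ♗ ♕ ♔ ♗ · ♖│1
  ─────────────────
  a b c d e f g h


15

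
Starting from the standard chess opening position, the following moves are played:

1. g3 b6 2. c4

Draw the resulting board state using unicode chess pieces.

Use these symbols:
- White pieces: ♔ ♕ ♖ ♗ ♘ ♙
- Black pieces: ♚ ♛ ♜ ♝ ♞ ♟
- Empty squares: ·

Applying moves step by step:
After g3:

♜ ♞ ♝ ♛ ♚ ♝ ♞ ♜
♟ ♟ ♟ ♟ ♟ ♟ ♟ ♟
· · · · · · · ·
· · · · · · · ·
· · · · · · · ·
· · · · · · ♙ ·
♙ ♙ ♙ ♙ ♙ ♙ · ♙
♖ ♘ ♗ ♕ ♔ ♗ ♘ ♖


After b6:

♜ ♞ ♝ ♛ ♚ ♝ ♞ ♜
♟ · ♟ ♟ ♟ ♟ ♟ ♟
· ♟ · · · · · ·
· · · · · · · ·
· · · · · · · ·
· · · · · · ♙ ·
♙ ♙ ♙ ♙ ♙ ♙ · ♙
♖ ♘ ♗ ♕ ♔ ♗ ♘ ♖


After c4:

♜ ♞ ♝ ♛ ♚ ♝ ♞ ♜
♟ · ♟ ♟ ♟ ♟ ♟ ♟
· ♟ · · · · · ·
· · · · · · · ·
· · ♙ · · · · ·
· · · · · · ♙ ·
♙ ♙ · ♙ ♙ ♙ · ♙
♖ ♘ ♗ ♕ ♔ ♗ ♘ ♖



  a b c d e f g h
  ─────────────────
8│♜ ♞ ♝ ♛ ♚ ♝ ♞ ♜│8
7│♟ · ♟ ♟ ♟ ♟ ♟ ♟│7
6│· ♟ · · · · · ·│6
5│· · · · · · · ·│5
4│· · ♙ · · · · ·│4
3│· · · · · · ♙ ·│3
2│♙ ♙ · ♙ ♙ ♙ · ♙│2
1│♖ ♘ ♗ ♕ ♔ ♗ ♘ ♖│1
  ─────────────────
  a b c d e f g h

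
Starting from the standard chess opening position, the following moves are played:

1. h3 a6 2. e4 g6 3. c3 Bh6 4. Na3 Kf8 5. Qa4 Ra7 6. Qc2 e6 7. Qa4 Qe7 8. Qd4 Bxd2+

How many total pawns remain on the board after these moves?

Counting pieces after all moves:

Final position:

  a b c d e f g h
  ─────────────────
8│· ♞ ♝ · · ♚ ♞ ♜│8
7│♜ ♟ ♟ ♟ ♛ ♟ · ♟│7
6│♟ · · · ♟ · ♟ ·│6
5│· · · · · · · ·│5
4│· · · ♕ ♙ · · ·│4
3│♘ · ♙ · · · · ♙│3
2│♙ ♙ · ♝ · ♙ ♙ ·│2
1│♖ · ♗ · ♔ ♗ ♘ ♖│1
  ─────────────────
  a b c d e f g h


15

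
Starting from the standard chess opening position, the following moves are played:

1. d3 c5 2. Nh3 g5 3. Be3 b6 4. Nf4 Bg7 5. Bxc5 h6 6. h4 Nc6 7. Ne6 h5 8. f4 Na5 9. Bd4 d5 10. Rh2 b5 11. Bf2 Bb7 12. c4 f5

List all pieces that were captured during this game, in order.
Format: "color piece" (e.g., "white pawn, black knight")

Tracking captures:
  Bxc5: captured black pawn

black pawn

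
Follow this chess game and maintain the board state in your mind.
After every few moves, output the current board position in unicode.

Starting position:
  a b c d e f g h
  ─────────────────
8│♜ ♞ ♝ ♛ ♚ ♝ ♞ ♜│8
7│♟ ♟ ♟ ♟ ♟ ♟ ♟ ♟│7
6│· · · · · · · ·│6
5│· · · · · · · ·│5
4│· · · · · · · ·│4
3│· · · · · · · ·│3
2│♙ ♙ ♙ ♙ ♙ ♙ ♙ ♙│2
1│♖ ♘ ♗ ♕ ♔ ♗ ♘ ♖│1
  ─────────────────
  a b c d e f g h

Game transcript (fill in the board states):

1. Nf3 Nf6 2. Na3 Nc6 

  a b c d e f g h
  ─────────────────
8│♜ · ♝ ♛ ♚ ♝ · ♜│8
7│♟ ♟ ♟ ♟ ♟ ♟ ♟ ♟│7
6│· · ♞ · · ♞ · ·│6
5│· · · · · · · ·│5
4│· · · · · · · ·│4
3│♘ · · · · ♘ · ·│3
2│♙ ♙ ♙ ♙ ♙ ♙ ♙ ♙│2
1│♖ · ♗ ♕ ♔ ♗ · ♖│1
  ─────────────────
  a b c d e f g h

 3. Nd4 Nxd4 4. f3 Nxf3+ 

  a b c d e f g h
  ─────────────────
8│♜ · ♝ ♛ ♚ ♝ · ♜│8
7│♟ ♟ ♟ ♟ ♟ ♟ ♟ ♟│7
6│· · · · · ♞ · ·│6
5│· · · · · · · ·│5
4│· · · · · · · ·│4
3│♘ · · · · ♞ · ·│3
2│♙ ♙ ♙ ♙ ♙ · ♙ ♙│2
1│♖ · ♗ ♕ ♔ ♗ · ♖│1
  ─────────────────
  a b c d e f g h

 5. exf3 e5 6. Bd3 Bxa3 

  a b c d e f g h
  ─────────────────
8│♜ · ♝ ♛ ♚ · · ♜│8
7│♟ ♟ ♟ ♟ · ♟ ♟ ♟│7
6│· · · · · ♞ · ·│6
5│· · · · ♟ · · ·│5
4│· · · · · · · ·│4
3│♝ · · ♗ · ♙ · ·│3
2│♙ ♙ ♙ ♙ · · ♙ ♙│2
1│♖ · ♗ ♕ ♔ · · ♖│1
  ─────────────────
  a b c d e f g h



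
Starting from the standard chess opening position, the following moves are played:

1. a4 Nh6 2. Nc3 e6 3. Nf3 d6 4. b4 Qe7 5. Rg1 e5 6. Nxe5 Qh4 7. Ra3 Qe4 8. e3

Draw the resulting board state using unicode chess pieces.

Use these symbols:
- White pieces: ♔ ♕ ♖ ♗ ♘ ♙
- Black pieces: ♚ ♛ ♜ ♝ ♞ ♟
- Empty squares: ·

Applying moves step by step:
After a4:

♜ ♞ ♝ ♛ ♚ ♝ ♞ ♜
♟ ♟ ♟ ♟ ♟ ♟ ♟ ♟
· · · · · · · ·
· · · · · · · ·
♙ · · · · · · ·
· · · · · · · ·
· ♙ ♙ ♙ ♙ ♙ ♙ ♙
♖ ♘ ♗ ♕ ♔ ♗ ♘ ♖


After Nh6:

♜ ♞ ♝ ♛ ♚ ♝ · ♜
♟ ♟ ♟ ♟ ♟ ♟ ♟ ♟
· · · · · · · ♞
· · · · · · · ·
♙ · · · · · · ·
· · · · · · · ·
· ♙ ♙ ♙ ♙ ♙ ♙ ♙
♖ ♘ ♗ ♕ ♔ ♗ ♘ ♖


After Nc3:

♜ ♞ ♝ ♛ ♚ ♝ · ♜
♟ ♟ ♟ ♟ ♟ ♟ ♟ ♟
· · · · · · · ♞
· · · · · · · ·
♙ · · · · · · ·
· · ♘ · · · · ·
· ♙ ♙ ♙ ♙ ♙ ♙ ♙
♖ · ♗ ♕ ♔ ♗ ♘ ♖


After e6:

♜ ♞ ♝ ♛ ♚ ♝ · ♜
♟ ♟ ♟ ♟ · ♟ ♟ ♟
· · · · ♟ · · ♞
· · · · · · · ·
♙ · · · · · · ·
· · ♘ · · · · ·
· ♙ ♙ ♙ ♙ ♙ ♙ ♙
♖ · ♗ ♕ ♔ ♗ ♘ ♖


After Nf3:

♜ ♞ ♝ ♛ ♚ ♝ · ♜
♟ ♟ ♟ ♟ · ♟ ♟ ♟
· · · · ♟ · · ♞
· · · · · · · ·
♙ · · · · · · ·
· · ♘ · · ♘ · ·
· ♙ ♙ ♙ ♙ ♙ ♙ ♙
♖ · ♗ ♕ ♔ ♗ · ♖


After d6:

♜ ♞ ♝ ♛ ♚ ♝ · ♜
♟ ♟ ♟ · · ♟ ♟ ♟
· · · ♟ ♟ · · ♞
· · · · · · · ·
♙ · · · · · · ·
· · ♘ · · ♘ · ·
· ♙ ♙ ♙ ♙ ♙ ♙ ♙
♖ · ♗ ♕ ♔ ♗ · ♖


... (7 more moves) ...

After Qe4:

♜ ♞ ♝ · ♚ ♝ · ♜
♟ ♟ ♟ · · ♟ ♟ ♟
· · · ♟ · · · ♞
· · · · ♘ · · ·
♙ ♙ · · ♛ · · ·
♖ · ♘ · · · · ·
· · ♙ ♙ ♙ ♙ ♙ ♙
· · ♗ ♕ ♔ ♗ ♖ ·


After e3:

♜ ♞ ♝ · ♚ ♝ · ♜
♟ ♟ ♟ · · ♟ ♟ ♟
· · · ♟ · · · ♞
· · · · ♘ · · ·
♙ ♙ · · ♛ · · ·
♖ · ♘ · ♙ · · ·
· · ♙ ♙ · ♙ ♙ ♙
· · ♗ ♕ ♔ ♗ ♖ ·



  a b c d e f g h
  ─────────────────
8│♜ ♞ ♝ · ♚ ♝ · ♜│8
7│♟ ♟ ♟ · · ♟ ♟ ♟│7
6│· · · ♟ · · · ♞│6
5│· · · · ♘ · · ·│5
4│♙ ♙ · · ♛ · · ·│4
3│♖ · ♘ · ♙ · · ·│3
2│· · ♙ ♙ · ♙ ♙ ♙│2
1│· · ♗ ♕ ♔ ♗ ♖ ·│1
  ─────────────────
  a b c d e f g h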